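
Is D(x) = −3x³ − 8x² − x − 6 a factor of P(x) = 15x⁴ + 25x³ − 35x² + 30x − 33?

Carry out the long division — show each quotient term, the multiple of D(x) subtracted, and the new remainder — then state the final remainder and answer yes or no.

R(x) = 5x − 3, so D(x) is not a factor of P(x). no

Step 1: lead(15x⁴ + 25x³ − 35x² + 30x − 33) ÷ lead(D) = 15x⁴ ÷ −3x³ = −5x. Subtract (−5x)·D = 15x⁴ + 40x³ + 5x² + 30x. Remainder: −15x³ − 40x² − 33.
Step 2: lead(−15x³ − 40x² − 33) ÷ lead(D) = −15x³ ÷ −3x³ = 5. Subtract (5)·D = −15x³ − 40x² − 5x − 30. Remainder: 5x − 3.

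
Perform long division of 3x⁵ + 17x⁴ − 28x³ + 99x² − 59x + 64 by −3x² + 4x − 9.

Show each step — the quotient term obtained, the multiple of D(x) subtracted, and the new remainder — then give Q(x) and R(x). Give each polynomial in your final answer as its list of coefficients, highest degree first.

Step 1: lead(3x⁵ + 17x⁴ − 28x³ + 99x² − 59x + 64) ÷ lead(D) = 3x⁵ ÷ −3x² = −x³. Subtract (−x³)·D = 3x⁵ − 4x⁴ + 9x³. Remainder: 21x⁴ − 37x³ + 99x² − 59x + 64.
Step 2: lead(21x⁴ − 37x³ + 99x² − 59x + 64) ÷ lead(D) = 21x⁴ ÷ −3x² = −7x². Subtract (−7x²)·D = 21x⁴ − 28x³ + 63x². Remainder: −9x³ + 36x² − 59x + 64.
Step 3: lead(−9x³ + 36x² − 59x + 64) ÷ lead(D) = −9x³ ÷ −3x² = 3x. Subtract (3x)·D = −9x³ + 12x² − 27x. Remainder: 24x² − 32x + 64.
Step 4: lead(24x² − 32x + 64) ÷ lead(D) = 24x² ÷ −3x² = −8. Subtract (−8)·D = 24x² − 32x + 72. Remainder: −8.

Q = [-1, -7, 3, -8]; R = [-8]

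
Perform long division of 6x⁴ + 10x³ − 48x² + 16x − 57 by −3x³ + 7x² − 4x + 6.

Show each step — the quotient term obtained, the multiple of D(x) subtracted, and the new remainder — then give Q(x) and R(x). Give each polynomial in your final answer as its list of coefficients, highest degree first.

Q = [-2, -8]; R = [-4, -9]

Step 1: lead(6x⁴ + 10x³ − 48x² + 16x − 57) ÷ lead(D) = 6x⁴ ÷ −3x³ = −2x. Subtract (−2x)·D = 6x⁴ − 14x³ + 8x² − 12x. Remainder: 24x³ − 56x² + 28x − 57.
Step 2: lead(24x³ − 56x² + 28x − 57) ÷ lead(D) = 24x³ ÷ −3x³ = −8. Subtract (−8)·D = 24x³ − 56x² + 32x − 48. Remainder: −4x − 9.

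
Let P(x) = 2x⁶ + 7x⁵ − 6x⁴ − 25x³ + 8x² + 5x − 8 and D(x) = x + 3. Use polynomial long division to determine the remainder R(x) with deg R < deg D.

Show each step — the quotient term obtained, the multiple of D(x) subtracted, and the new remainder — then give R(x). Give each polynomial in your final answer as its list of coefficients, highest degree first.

R = [-5]

Step 1: lead(2x⁶ + 7x⁵ − 6x⁴ − 25x³ + 8x² + 5x − 8) ÷ lead(D) = 2x⁶ ÷ x = 2x⁵. Subtract (2x⁵)·D = 2x⁶ + 6x⁵. Remainder: x⁵ − 6x⁴ − 25x³ + 8x² + 5x − 8.
Step 2: lead(x⁵ − 6x⁴ − 25x³ + 8x² + 5x − 8) ÷ lead(D) = x⁵ ÷ x = x⁴. Subtract (x⁴)·D = x⁵ + 3x⁴. Remainder: −9x⁴ − 25x³ + 8x² + 5x − 8.
Step 3: lead(−9x⁴ − 25x³ + 8x² + 5x − 8) ÷ lead(D) = −9x⁴ ÷ x = −9x³. Subtract (−9x³)·D = −9x⁴ − 27x³. Remainder: 2x³ + 8x² + 5x − 8.
Step 4: lead(2x³ + 8x² + 5x − 8) ÷ lead(D) = 2x³ ÷ x = 2x². Subtract (2x²)·D = 2x³ + 6x². Remainder: 2x² + 5x − 8.
Step 5: lead(2x² + 5x − 8) ÷ lead(D) = 2x² ÷ x = 2x. Subtract (2x)·D = 2x² + 6x. Remainder: −x − 8.
Step 6: lead(−x − 8) ÷ lead(D) = −x ÷ x = −1. Subtract (−1)·D = −x − 3. Remainder: −5.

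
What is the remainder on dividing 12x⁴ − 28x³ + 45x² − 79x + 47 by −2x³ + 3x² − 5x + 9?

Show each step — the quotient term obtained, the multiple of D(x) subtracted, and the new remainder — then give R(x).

R(x) = 2

Step 1: lead(12x⁴ − 28x³ + 45x² − 79x + 47) ÷ lead(D) = 12x⁴ ÷ −2x³ = −6x. Subtract (−6x)·D = 12x⁴ − 18x³ + 30x² − 54x. Remainder: −10x³ + 15x² − 25x + 47.
Step 2: lead(−10x³ + 15x² − 25x + 47) ÷ lead(D) = −10x³ ÷ −2x³ = 5. Subtract (5)·D = −10x³ + 15x² − 25x + 45. Remainder: 2.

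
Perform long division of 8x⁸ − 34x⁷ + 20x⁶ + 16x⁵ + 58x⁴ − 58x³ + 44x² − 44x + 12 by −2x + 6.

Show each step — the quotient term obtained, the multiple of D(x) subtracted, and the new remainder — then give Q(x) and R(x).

Step 1: lead(8x⁸ − 34x⁷ + 20x⁶ + 16x⁵ + 58x⁴ − 58x³ + 44x² − 44x + 12) ÷ lead(D) = 8x⁸ ÷ −2x = −4x⁷. Subtract (−4x⁷)·D = 8x⁸ − 24x⁷. Remainder: −10x⁷ + 20x⁶ + 16x⁵ + 58x⁴ − 58x³ + 44x² − 44x + 12.
Step 2: lead(−10x⁷ + 20x⁶ + 16x⁵ + 58x⁴ − 58x³ + 44x² − 44x + 12) ÷ lead(D) = −10x⁷ ÷ −2x = 5x⁶. Subtract (5x⁶)·D = −10x⁷ + 30x⁶. Remainder: −10x⁶ + 16x⁵ + 58x⁴ − 58x³ + 44x² − 44x + 12.
Step 3: lead(−10x⁶ + 16x⁵ + 58x⁴ − 58x³ + 44x² − 44x + 12) ÷ lead(D) = −10x⁶ ÷ −2x = 5x⁵. Subtract (5x⁵)·D = −10x⁶ + 30x⁵. Remainder: −14x⁵ + 58x⁴ − 58x³ + 44x² − 44x + 12.
Step 4: lead(−14x⁵ + 58x⁴ − 58x³ + 44x² − 44x + 12) ÷ lead(D) = −14x⁵ ÷ −2x = 7x⁴. Subtract (7x⁴)·D = −14x⁵ + 42x⁴. Remainder: 16x⁴ − 58x³ + 44x² − 44x + 12.
Step 5: lead(16x⁴ − 58x³ + 44x² − 44x + 12) ÷ lead(D) = 16x⁴ ÷ −2x = −8x³. Subtract (−8x³)·D = 16x⁴ − 48x³. Remainder: −10x³ + 44x² − 44x + 12.
Step 6: lead(−10x³ + 44x² − 44x + 12) ÷ lead(D) = −10x³ ÷ −2x = 5x². Subtract (5x²)·D = −10x³ + 30x². Remainder: 14x² − 44x + 12.
Step 7: lead(14x² − 44x + 12) ÷ lead(D) = 14x² ÷ −2x = −7x. Subtract (−7x)·D = 14x² − 42x. Remainder: −2x + 12.
Step 8: lead(−2x + 12) ÷ lead(D) = −2x ÷ −2x = 1. Subtract (1)·D = −2x + 6. Remainder: 6.

Q(x) = −4x⁷ + 5x⁶ + 5x⁵ + 7x⁴ − 8x³ + 5x² − 7x + 1; R(x) = 6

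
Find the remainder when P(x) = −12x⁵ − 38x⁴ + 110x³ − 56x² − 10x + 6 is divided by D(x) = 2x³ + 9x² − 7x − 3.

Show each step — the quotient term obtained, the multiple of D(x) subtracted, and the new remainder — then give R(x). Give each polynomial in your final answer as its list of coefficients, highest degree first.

R = [0]

Step 1: lead(−12x⁵ − 38x⁴ + 110x³ − 56x² − 10x + 6) ÷ lead(D) = −12x⁵ ÷ 2x³ = −6x². Subtract (−6x²)·D = −12x⁵ − 54x⁴ + 42x³ + 18x². Remainder: 16x⁴ + 68x³ − 74x² − 10x + 6.
Step 2: lead(16x⁴ + 68x³ − 74x² − 10x + 6) ÷ lead(D) = 16x⁴ ÷ 2x³ = 8x. Subtract (8x)·D = 16x⁴ + 72x³ − 56x² − 24x. Remainder: −4x³ − 18x² + 14x + 6.
Step 3: lead(−4x³ − 18x² + 14x + 6) ÷ lead(D) = −4x³ ÷ 2x³ = −2. Subtract (−2)·D = −4x³ − 18x² + 14x + 6. Remainder: 0.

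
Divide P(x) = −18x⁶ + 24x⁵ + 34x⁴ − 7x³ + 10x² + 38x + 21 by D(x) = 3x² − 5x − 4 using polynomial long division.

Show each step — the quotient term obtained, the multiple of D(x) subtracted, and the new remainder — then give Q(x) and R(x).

Q(x) = −6x⁴ − 2x³ − 5x − 5; R(x) = −7x + 1

Step 1: lead(−18x⁶ + 24x⁵ + 34x⁴ − 7x³ + 10x² + 38x + 21) ÷ lead(D) = −18x⁶ ÷ 3x² = −6x⁴. Subtract (−6x⁴)·D = −18x⁶ + 30x⁵ + 24x⁴. Remainder: −6x⁵ + 10x⁴ − 7x³ + 10x² + 38x + 21.
Step 2: lead(−6x⁵ + 10x⁴ − 7x³ + 10x² + 38x + 21) ÷ lead(D) = −6x⁵ ÷ 3x² = −2x³. Subtract (−2x³)·D = −6x⁵ + 10x⁴ + 8x³. Remainder: −15x³ + 10x² + 38x + 21.
Step 3: lead(−15x³ + 10x² + 38x + 21) ÷ lead(D) = −15x³ ÷ 3x² = −5x. Subtract (−5x)·D = −15x³ + 25x² + 20x. Remainder: −15x² + 18x + 21.
Step 4: lead(−15x² + 18x + 21) ÷ lead(D) = −15x² ÷ 3x² = −5. Subtract (−5)·D = −15x² + 25x + 20. Remainder: −7x + 1.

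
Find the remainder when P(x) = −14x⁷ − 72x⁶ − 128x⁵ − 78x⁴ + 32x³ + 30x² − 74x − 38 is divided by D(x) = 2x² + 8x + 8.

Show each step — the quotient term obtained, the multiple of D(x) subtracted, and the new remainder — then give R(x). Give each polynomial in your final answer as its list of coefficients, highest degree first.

R = [-2, 2]

Step 1: lead(−14x⁷ − 72x⁶ − 128x⁵ − 78x⁴ + 32x³ + 30x² − 74x − 38) ÷ lead(D) = −14x⁷ ÷ 2x² = −7x⁵. Subtract (−7x⁵)·D = −14x⁷ − 56x⁶ − 56x⁵. Remainder: −16x⁶ − 72x⁵ − 78x⁴ + 32x³ + 30x² − 74x − 38.
Step 2: lead(−16x⁶ − 72x⁵ − 78x⁴ + 32x³ + 30x² − 74x − 38) ÷ lead(D) = −16x⁶ ÷ 2x² = −8x⁴. Subtract (−8x⁴)·D = −16x⁶ − 64x⁵ − 64x⁴. Remainder: −8x⁵ − 14x⁴ + 32x³ + 30x² − 74x − 38.
Step 3: lead(−8x⁵ − 14x⁴ + 32x³ + 30x² − 74x − 38) ÷ lead(D) = −8x⁵ ÷ 2x² = −4x³. Subtract (−4x³)·D = −8x⁵ − 32x⁴ − 32x³. Remainder: 18x⁴ + 64x³ + 30x² − 74x − 38.
Step 4: lead(18x⁴ + 64x³ + 30x² − 74x − 38) ÷ lead(D) = 18x⁴ ÷ 2x² = 9x². Subtract (9x²)·D = 18x⁴ + 72x³ + 72x². Remainder: −8x³ − 42x² − 74x − 38.
Step 5: lead(−8x³ − 42x² − 74x − 38) ÷ lead(D) = −8x³ ÷ 2x² = −4x. Subtract (−4x)·D = −8x³ − 32x² − 32x. Remainder: −10x² − 42x − 38.
Step 6: lead(−10x² − 42x − 38) ÷ lead(D) = −10x² ÷ 2x² = −5. Subtract (−5)·D = −10x² − 40x − 40. Remainder: −2x + 2.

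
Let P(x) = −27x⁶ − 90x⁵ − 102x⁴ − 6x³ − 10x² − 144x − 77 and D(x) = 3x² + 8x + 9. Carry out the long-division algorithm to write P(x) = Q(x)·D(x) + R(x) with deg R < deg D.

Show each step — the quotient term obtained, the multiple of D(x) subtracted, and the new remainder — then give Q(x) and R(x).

Step 1: lead(−27x⁶ − 90x⁵ − 102x⁴ − 6x³ − 10x² − 144x − 77) ÷ lead(D) = −27x⁶ ÷ 3x² = −9x⁴. Subtract (−9x⁴)·D = −27x⁶ − 72x⁵ − 81x⁴. Remainder: −18x⁵ − 21x⁴ − 6x³ − 10x² − 144x − 77.
Step 2: lead(−18x⁵ − 21x⁴ − 6x³ − 10x² − 144x − 77) ÷ lead(D) = −18x⁵ ÷ 3x² = −6x³. Subtract (−6x³)·D = −18x⁵ − 48x⁴ − 54x³. Remainder: 27x⁴ + 48x³ − 10x² − 144x − 77.
Step 3: lead(27x⁴ + 48x³ − 10x² − 144x − 77) ÷ lead(D) = 27x⁴ ÷ 3x² = 9x². Subtract (9x²)·D = 27x⁴ + 72x³ + 81x². Remainder: −24x³ − 91x² − 144x − 77.
Step 4: lead(−24x³ − 91x² − 144x − 77) ÷ lead(D) = −24x³ ÷ 3x² = −8x. Subtract (−8x)·D = −24x³ − 64x² − 72x. Remainder: −27x² − 72x − 77.
Step 5: lead(−27x² − 72x − 77) ÷ lead(D) = −27x² ÷ 3x² = −9. Subtract (−9)·D = −27x² − 72x − 81. Remainder: 4.

Q(x) = −9x⁴ − 6x³ + 9x² − 8x − 9; R(x) = 4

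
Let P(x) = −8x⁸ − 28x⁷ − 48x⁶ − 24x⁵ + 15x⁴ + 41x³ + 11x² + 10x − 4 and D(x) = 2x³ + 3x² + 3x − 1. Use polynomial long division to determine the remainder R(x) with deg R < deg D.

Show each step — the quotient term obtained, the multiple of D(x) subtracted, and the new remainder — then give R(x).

R(x) = 0

Step 1: lead(−8x⁸ − 28x⁷ − 48x⁶ − 24x⁵ + 15x⁴ + 41x³ + 11x² + 10x − 4) ÷ lead(D) = −8x⁸ ÷ 2x³ = −4x⁵. Subtract (−4x⁵)·D = −8x⁸ − 12x⁷ − 12x⁶ + 4x⁵. Remainder: −16x⁷ − 36x⁶ − 28x⁵ + 15x⁴ + 41x³ + 11x² + 10x − 4.
Step 2: lead(−16x⁷ − 36x⁶ − 28x⁵ + 15x⁴ + 41x³ + 11x² + 10x − 4) ÷ lead(D) = −16x⁷ ÷ 2x³ = −8x⁴. Subtract (−8x⁴)·D = −16x⁷ − 24x⁶ − 24x⁵ + 8x⁴. Remainder: −12x⁶ − 4x⁵ + 7x⁴ + 41x³ + 11x² + 10x − 4.
Step 3: lead(−12x⁶ − 4x⁵ + 7x⁴ + 41x³ + 11x² + 10x − 4) ÷ lead(D) = −12x⁶ ÷ 2x³ = −6x³. Subtract (−6x³)·D = −12x⁶ − 18x⁵ − 18x⁴ + 6x³. Remainder: 14x⁵ + 25x⁴ + 35x³ + 11x² + 10x − 4.
Step 4: lead(14x⁵ + 25x⁴ + 35x³ + 11x² + 10x − 4) ÷ lead(D) = 14x⁵ ÷ 2x³ = 7x². Subtract (7x²)·D = 14x⁵ + 21x⁴ + 21x³ − 7x². Remainder: 4x⁴ + 14x³ + 18x² + 10x − 4.
Step 5: lead(4x⁴ + 14x³ + 18x² + 10x − 4) ÷ lead(D) = 4x⁴ ÷ 2x³ = 2x. Subtract (2x)·D = 4x⁴ + 6x³ + 6x² − 2x. Remainder: 8x³ + 12x² + 12x − 4.
Step 6: lead(8x³ + 12x² + 12x − 4) ÷ lead(D) = 8x³ ÷ 2x³ = 4. Subtract (4)·D = 8x³ + 12x² + 12x − 4. Remainder: 0.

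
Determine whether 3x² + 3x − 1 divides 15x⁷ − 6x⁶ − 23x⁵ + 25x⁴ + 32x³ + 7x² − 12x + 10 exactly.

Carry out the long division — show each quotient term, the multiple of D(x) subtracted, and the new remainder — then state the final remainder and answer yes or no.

R(x) = 8, so D(x) is not a factor of P(x). no

Step 1: lead(15x⁷ − 6x⁶ − 23x⁵ + 25x⁴ + 32x³ + 7x² − 12x + 10) ÷ lead(D) = 15x⁷ ÷ 3x² = 5x⁵. Subtract (5x⁵)·D = 15x⁷ + 15x⁶ − 5x⁵. Remainder: −21x⁶ − 18x⁵ + 25x⁴ + 32x³ + 7x² − 12x + 10.
Step 2: lead(−21x⁶ − 18x⁵ + 25x⁴ + 32x³ + 7x² − 12x + 10) ÷ lead(D) = −21x⁶ ÷ 3x² = −7x⁴. Subtract (−7x⁴)·D = −21x⁶ − 21x⁵ + 7x⁴. Remainder: 3x⁵ + 18x⁴ + 32x³ + 7x² − 12x + 10.
Step 3: lead(3x⁵ + 18x⁴ + 32x³ + 7x² − 12x + 10) ÷ lead(D) = 3x⁵ ÷ 3x² = x³. Subtract (x³)·D = 3x⁵ + 3x⁴ − x³. Remainder: 15x⁴ + 33x³ + 7x² − 12x + 10.
Step 4: lead(15x⁴ + 33x³ + 7x² − 12x + 10) ÷ lead(D) = 15x⁴ ÷ 3x² = 5x². Subtract (5x²)·D = 15x⁴ + 15x³ − 5x². Remainder: 18x³ + 12x² − 12x + 10.
Step 5: lead(18x³ + 12x² − 12x + 10) ÷ lead(D) = 18x³ ÷ 3x² = 6x. Subtract (6x)·D = 18x³ + 18x² − 6x. Remainder: −6x² − 6x + 10.
Step 6: lead(−6x² − 6x + 10) ÷ lead(D) = −6x² ÷ 3x² = −2. Subtract (−2)·D = −6x² − 6x + 2. Remainder: 8.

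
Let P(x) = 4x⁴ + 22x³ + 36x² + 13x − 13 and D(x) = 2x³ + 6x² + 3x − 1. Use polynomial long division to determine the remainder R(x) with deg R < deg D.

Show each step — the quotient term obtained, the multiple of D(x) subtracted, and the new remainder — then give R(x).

R(x) = −8

Step 1: lead(4x⁴ + 22x³ + 36x² + 13x − 13) ÷ lead(D) = 4x⁴ ÷ 2x³ = 2x. Subtract (2x)·D = 4x⁴ + 12x³ + 6x² − 2x. Remainder: 10x³ + 30x² + 15x − 13.
Step 2: lead(10x³ + 30x² + 15x − 13) ÷ lead(D) = 10x³ ÷ 2x³ = 5. Subtract (5)·D = 10x³ + 30x² + 15x − 5. Remainder: −8.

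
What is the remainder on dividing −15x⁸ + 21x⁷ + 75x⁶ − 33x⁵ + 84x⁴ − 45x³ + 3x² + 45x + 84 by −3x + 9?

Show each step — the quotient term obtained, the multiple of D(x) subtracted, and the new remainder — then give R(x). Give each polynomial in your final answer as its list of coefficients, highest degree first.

Step 1: lead(−15x⁸ + 21x⁷ + 75x⁶ − 33x⁵ + 84x⁴ − 45x³ + 3x² + 45x + 84) ÷ lead(D) = −15x⁸ ÷ −3x = 5x⁷. Subtract (5x⁷)·D = −15x⁸ + 45x⁷. Remainder: −24x⁷ + 75x⁶ − 33x⁵ + 84x⁴ − 45x³ + 3x² + 45x + 84.
Step 2: lead(−24x⁷ + 75x⁶ − 33x⁵ + 84x⁴ − 45x³ + 3x² + 45x + 84) ÷ lead(D) = −24x⁷ ÷ −3x = 8x⁶. Subtract (8x⁶)·D = −24x⁷ + 72x⁶. Remainder: 3x⁶ − 33x⁵ + 84x⁴ − 45x³ + 3x² + 45x + 84.
Step 3: lead(3x⁶ − 33x⁵ + 84x⁴ − 45x³ + 3x² + 45x + 84) ÷ lead(D) = 3x⁶ ÷ −3x = −x⁵. Subtract (−x⁵)·D = 3x⁶ − 9x⁵. Remainder: −24x⁵ + 84x⁴ − 45x³ + 3x² + 45x + 84.
Step 4: lead(−24x⁵ + 84x⁴ − 45x³ + 3x² + 45x + 84) ÷ lead(D) = −24x⁵ ÷ −3x = 8x⁴. Subtract (8x⁴)·D = −24x⁵ + 72x⁴. Remainder: 12x⁴ − 45x³ + 3x² + 45x + 84.
Step 5: lead(12x⁴ − 45x³ + 3x² + 45x + 84) ÷ lead(D) = 12x⁴ ÷ −3x = −4x³. Subtract (−4x³)·D = 12x⁴ − 36x³. Remainder: −9x³ + 3x² + 45x + 84.
Step 6: lead(−9x³ + 3x² + 45x + 84) ÷ lead(D) = −9x³ ÷ −3x = 3x². Subtract (3x²)·D = −9x³ + 27x². Remainder: −24x² + 45x + 84.
Step 7: lead(−24x² + 45x + 84) ÷ lead(D) = −24x² ÷ −3x = 8x. Subtract (8x)·D = −24x² + 72x. Remainder: −27x + 84.
Step 8: lead(−27x + 84) ÷ lead(D) = −27x ÷ −3x = 9. Subtract (9)·D = −27x + 81. Remainder: 3.

R = [3]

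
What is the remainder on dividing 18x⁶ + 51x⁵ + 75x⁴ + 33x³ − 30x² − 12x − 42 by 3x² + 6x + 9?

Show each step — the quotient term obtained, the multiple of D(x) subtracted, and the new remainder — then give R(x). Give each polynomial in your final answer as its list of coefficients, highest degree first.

R = [3]

Step 1: lead(18x⁶ + 51x⁵ + 75x⁴ + 33x³ − 30x² − 12x − 42) ÷ lead(D) = 18x⁶ ÷ 3x² = 6x⁴. Subtract (6x⁴)·D = 18x⁶ + 36x⁵ + 54x⁴. Remainder: 15x⁵ + 21x⁴ + 33x³ − 30x² − 12x − 42.
Step 2: lead(15x⁵ + 21x⁴ + 33x³ − 30x² − 12x − 42) ÷ lead(D) = 15x⁵ ÷ 3x² = 5x³. Subtract (5x³)·D = 15x⁵ + 30x⁴ + 45x³. Remainder: −9x⁴ − 12x³ − 30x² − 12x − 42.
Step 3: lead(−9x⁴ − 12x³ − 30x² − 12x − 42) ÷ lead(D) = −9x⁴ ÷ 3x² = −3x². Subtract (−3x²)·D = −9x⁴ − 18x³ − 27x². Remainder: 6x³ − 3x² − 12x − 42.
Step 4: lead(6x³ − 3x² − 12x − 42) ÷ lead(D) = 6x³ ÷ 3x² = 2x. Subtract (2x)·D = 6x³ + 12x² + 18x. Remainder: −15x² − 30x − 42.
Step 5: lead(−15x² − 30x − 42) ÷ lead(D) = −15x² ÷ 3x² = −5. Subtract (−5)·D = −15x² − 30x − 45. Remainder: 3.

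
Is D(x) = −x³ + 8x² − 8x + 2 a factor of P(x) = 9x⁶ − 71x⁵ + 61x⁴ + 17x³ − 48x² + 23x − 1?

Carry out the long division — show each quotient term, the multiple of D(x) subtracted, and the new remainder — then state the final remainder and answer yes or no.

Step 1: lead(9x⁶ − 71x⁵ + 61x⁴ + 17x³ − 48x² + 23x − 1) ÷ lead(D) = 9x⁶ ÷ −x³ = −9x³. Subtract (−9x³)·D = 9x⁶ − 72x⁵ + 72x⁴ − 18x³. Remainder: x⁵ − 11x⁴ + 35x³ − 48x² + 23x − 1.
Step 2: lead(x⁵ − 11x⁴ + 35x³ − 48x² + 23x − 1) ÷ lead(D) = x⁵ ÷ −x³ = −x². Subtract (−x²)·D = x⁵ − 8x⁴ + 8x³ − 2x². Remainder: −3x⁴ + 27x³ − 46x² + 23x − 1.
Step 3: lead(−3x⁴ + 27x³ − 46x² + 23x − 1) ÷ lead(D) = −3x⁴ ÷ −x³ = 3x. Subtract (3x)·D = −3x⁴ + 24x³ − 24x² + 6x. Remainder: 3x³ − 22x² + 17x − 1.
Step 4: lead(3x³ − 22x² + 17x − 1) ÷ lead(D) = 3x³ ÷ −x³ = −3. Subtract (−3)·D = 3x³ − 24x² + 24x − 6. Remainder: 2x² − 7x + 5.

R(x) = 2x² − 7x + 5, so D(x) is not a factor of P(x). no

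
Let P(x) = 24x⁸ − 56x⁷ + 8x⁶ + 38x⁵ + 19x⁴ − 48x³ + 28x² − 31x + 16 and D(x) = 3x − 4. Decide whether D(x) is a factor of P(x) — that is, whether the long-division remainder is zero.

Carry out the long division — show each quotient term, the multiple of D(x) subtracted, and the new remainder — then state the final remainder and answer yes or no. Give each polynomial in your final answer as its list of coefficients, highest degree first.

Step 1: lead(24x⁸ − 56x⁷ + 8x⁶ + 38x⁵ + 19x⁴ − 48x³ + 28x² − 31x + 16) ÷ lead(D) = 24x⁸ ÷ 3x = 8x⁷. Subtract (8x⁷)·D = 24x⁸ − 32x⁷. Remainder: −24x⁷ + 8x⁶ + 38x⁵ + 19x⁴ − 48x³ + 28x² − 31x + 16.
Step 2: lead(−24x⁷ + 8x⁶ + 38x⁵ + 19x⁴ − 48x³ + 28x² − 31x + 16) ÷ lead(D) = −24x⁷ ÷ 3x = −8x⁶. Subtract (−8x⁶)·D = −24x⁷ + 32x⁶. Remainder: −24x⁶ + 38x⁵ + 19x⁴ − 48x³ + 28x² − 31x + 16.
Step 3: lead(−24x⁶ + 38x⁵ + 19x⁴ − 48x³ + 28x² − 31x + 16) ÷ lead(D) = −24x⁶ ÷ 3x = −8x⁵. Subtract (−8x⁵)·D = −24x⁶ + 32x⁵. Remainder: 6x⁵ + 19x⁴ − 48x³ + 28x² − 31x + 16.
Step 4: lead(6x⁵ + 19x⁴ − 48x³ + 28x² − 31x + 16) ÷ lead(D) = 6x⁵ ÷ 3x = 2x⁴. Subtract (2x⁴)·D = 6x⁵ − 8x⁴. Remainder: 27x⁴ − 48x³ + 28x² − 31x + 16.
Step 5: lead(27x⁴ − 48x³ + 28x² − 31x + 16) ÷ lead(D) = 27x⁴ ÷ 3x = 9x³. Subtract (9x³)·D = 27x⁴ − 36x³. Remainder: −12x³ + 28x² − 31x + 16.
Step 6: lead(−12x³ + 28x² − 31x + 16) ÷ lead(D) = −12x³ ÷ 3x = −4x². Subtract (−4x²)·D = −12x³ + 16x². Remainder: 12x² − 31x + 16.
Step 7: lead(12x² − 31x + 16) ÷ lead(D) = 12x² ÷ 3x = 4x. Subtract (4x)·D = 12x² − 16x. Remainder: −15x + 16.
Step 8: lead(−15x + 16) ÷ lead(D) = −15x ÷ 3x = −5. Subtract (−5)·D = −15x + 20. Remainder: −4.

R = [-4], so D(x) is not a factor of P(x). no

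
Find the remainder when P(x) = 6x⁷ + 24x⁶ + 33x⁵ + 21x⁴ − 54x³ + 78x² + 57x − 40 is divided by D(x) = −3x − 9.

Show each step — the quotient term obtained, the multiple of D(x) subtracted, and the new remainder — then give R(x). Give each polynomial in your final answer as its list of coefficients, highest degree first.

Step 1: lead(6x⁷ + 24x⁶ + 33x⁵ + 21x⁴ − 54x³ + 78x² + 57x − 40) ÷ lead(D) = 6x⁷ ÷ −3x = −2x⁶. Subtract (−2x⁶)·D = 6x⁷ + 18x⁶. Remainder: 6x⁶ + 33x⁵ + 21x⁴ − 54x³ + 78x² + 57x − 40.
Step 2: lead(6x⁶ + 33x⁵ + 21x⁴ − 54x³ + 78x² + 57x − 40) ÷ lead(D) = 6x⁶ ÷ −3x = −2x⁵. Subtract (−2x⁵)·D = 6x⁶ + 18x⁵. Remainder: 15x⁵ + 21x⁴ − 54x³ + 78x² + 57x − 40.
Step 3: lead(15x⁵ + 21x⁴ − 54x³ + 78x² + 57x − 40) ÷ lead(D) = 15x⁵ ÷ −3x = −5x⁴. Subtract (−5x⁴)·D = 15x⁵ + 45x⁴. Remainder: −24x⁴ − 54x³ + 78x² + 57x − 40.
Step 4: lead(−24x⁴ − 54x³ + 78x² + 57x − 40) ÷ lead(D) = −24x⁴ ÷ −3x = 8x³. Subtract (8x³)·D = −24x⁴ − 72x³. Remainder: 18x³ + 78x² + 57x − 40.
Step 5: lead(18x³ + 78x² + 57x − 40) ÷ lead(D) = 18x³ ÷ −3x = −6x². Subtract (−6x²)·D = 18x³ + 54x². Remainder: 24x² + 57x − 40.
Step 6: lead(24x² + 57x − 40) ÷ lead(D) = 24x² ÷ −3x = −8x. Subtract (−8x)·D = 24x² + 72x. Remainder: −15x − 40.
Step 7: lead(−15x − 40) ÷ lead(D) = −15x ÷ −3x = 5. Subtract (5)·D = −15x − 45. Remainder: 5.

R = [5]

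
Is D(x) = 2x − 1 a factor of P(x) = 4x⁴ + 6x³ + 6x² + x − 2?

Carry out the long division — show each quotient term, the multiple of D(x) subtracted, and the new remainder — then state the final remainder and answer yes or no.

Step 1: lead(4x⁴ + 6x³ + 6x² + x − 2) ÷ lead(D) = 4x⁴ ÷ 2x = 2x³. Subtract (2x³)·D = 4x⁴ − 2x³. Remainder: 8x³ + 6x² + x − 2.
Step 2: lead(8x³ + 6x² + x − 2) ÷ lead(D) = 8x³ ÷ 2x = 4x². Subtract (4x²)·D = 8x³ − 4x². Remainder: 10x² + x − 2.
Step 3: lead(10x² + x − 2) ÷ lead(D) = 10x² ÷ 2x = 5x. Subtract (5x)·D = 10x² − 5x. Remainder: 6x − 2.
Step 4: lead(6x − 2) ÷ lead(D) = 6x ÷ 2x = 3. Subtract (3)·D = 6x − 3. Remainder: 1.

R(x) = 1, so D(x) is not a factor of P(x). no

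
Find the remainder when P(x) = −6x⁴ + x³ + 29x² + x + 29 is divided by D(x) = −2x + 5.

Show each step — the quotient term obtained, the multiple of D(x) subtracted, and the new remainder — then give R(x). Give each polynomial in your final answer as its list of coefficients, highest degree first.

Step 1: lead(−6x⁴ + x³ + 29x² + x + 29) ÷ lead(D) = −6x⁴ ÷ −2x = 3x³. Subtract (3x³)·D = −6x⁴ + 15x³. Remainder: −14x³ + 29x² + x + 29.
Step 2: lead(−14x³ + 29x² + x + 29) ÷ lead(D) = −14x³ ÷ −2x = 7x². Subtract (7x²)·D = −14x³ + 35x². Remainder: −6x² + x + 29.
Step 3: lead(−6x² + x + 29) ÷ lead(D) = −6x² ÷ −2x = 3x. Subtract (3x)·D = −6x² + 15x. Remainder: −14x + 29.
Step 4: lead(−14x + 29) ÷ lead(D) = −14x ÷ −2x = 7. Subtract (7)·D = −14x + 35. Remainder: −6.

R = [-6]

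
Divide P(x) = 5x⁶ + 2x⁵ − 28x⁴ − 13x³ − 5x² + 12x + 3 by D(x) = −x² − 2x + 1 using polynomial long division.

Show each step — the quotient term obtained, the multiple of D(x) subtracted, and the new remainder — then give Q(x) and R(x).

Q(x) = −5x⁴ + 8x³ + 7x² + 7x − 2; R(x) = x + 5

Step 1: lead(5x⁶ + 2x⁵ − 28x⁴ − 13x³ − 5x² + 12x + 3) ÷ lead(D) = 5x⁶ ÷ −x² = −5x⁴. Subtract (−5x⁴)·D = 5x⁶ + 10x⁵ − 5x⁴. Remainder: −8x⁵ − 23x⁴ − 13x³ − 5x² + 12x + 3.
Step 2: lead(−8x⁵ − 23x⁴ − 13x³ − 5x² + 12x + 3) ÷ lead(D) = −8x⁵ ÷ −x² = 8x³. Subtract (8x³)·D = −8x⁵ − 16x⁴ + 8x³. Remainder: −7x⁴ − 21x³ − 5x² + 12x + 3.
Step 3: lead(−7x⁴ − 21x³ − 5x² + 12x + 3) ÷ lead(D) = −7x⁴ ÷ −x² = 7x². Subtract (7x²)·D = −7x⁴ − 14x³ + 7x². Remainder: −7x³ − 12x² + 12x + 3.
Step 4: lead(−7x³ − 12x² + 12x + 3) ÷ lead(D) = −7x³ ÷ −x² = 7x. Subtract (7x)·D = −7x³ − 14x² + 7x. Remainder: 2x² + 5x + 3.
Step 5: lead(2x² + 5x + 3) ÷ lead(D) = 2x² ÷ −x² = −2. Subtract (−2)·D = 2x² + 4x − 2. Remainder: x + 5.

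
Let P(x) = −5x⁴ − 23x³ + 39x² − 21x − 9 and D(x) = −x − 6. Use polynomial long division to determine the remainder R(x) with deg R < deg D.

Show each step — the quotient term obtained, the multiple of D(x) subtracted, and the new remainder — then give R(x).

Step 1: lead(−5x⁴ − 23x³ + 39x² − 21x − 9) ÷ lead(D) = −5x⁴ ÷ −x = 5x³. Subtract (5x³)·D = −5x⁴ − 30x³. Remainder: 7x³ + 39x² − 21x − 9.
Step 2: lead(7x³ + 39x² − 21x − 9) ÷ lead(D) = 7x³ ÷ −x = −7x². Subtract (−7x²)·D = 7x³ + 42x². Remainder: −3x² − 21x − 9.
Step 3: lead(−3x² − 21x − 9) ÷ lead(D) = −3x² ÷ −x = 3x. Subtract (3x)·D = −3x² − 18x. Remainder: −3x − 9.
Step 4: lead(−3x − 9) ÷ lead(D) = −3x ÷ −x = 3. Subtract (3)·D = −3x − 18. Remainder: 9.

R(x) = 9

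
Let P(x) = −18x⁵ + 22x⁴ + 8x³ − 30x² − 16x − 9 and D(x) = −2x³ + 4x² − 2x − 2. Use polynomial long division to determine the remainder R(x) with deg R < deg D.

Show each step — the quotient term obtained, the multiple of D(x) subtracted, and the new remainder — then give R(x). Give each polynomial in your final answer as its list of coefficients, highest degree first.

R = [-2, 0, -7]

Step 1: lead(−18x⁵ + 22x⁴ + 8x³ − 30x² − 16x − 9) ÷ lead(D) = −18x⁵ ÷ −2x³ = 9x². Subtract (9x²)·D = −18x⁵ + 36x⁴ − 18x³ − 18x². Remainder: −14x⁴ + 26x³ − 12x² − 16x − 9.
Step 2: lead(−14x⁴ + 26x³ − 12x² − 16x − 9) ÷ lead(D) = −14x⁴ ÷ −2x³ = 7x. Subtract (7x)·D = −14x⁴ + 28x³ − 14x² − 14x. Remainder: −2x³ + 2x² − 2x − 9.
Step 3: lead(−2x³ + 2x² − 2x − 9) ÷ lead(D) = −2x³ ÷ −2x³ = 1. Subtract (1)·D = −2x³ + 4x² − 2x − 2. Remainder: −2x² − 7.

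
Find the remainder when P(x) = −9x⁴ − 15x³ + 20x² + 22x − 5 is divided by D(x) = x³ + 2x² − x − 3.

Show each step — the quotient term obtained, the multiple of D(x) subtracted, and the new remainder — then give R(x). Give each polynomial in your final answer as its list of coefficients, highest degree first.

R = [5, -2, 4]

Step 1: lead(−9x⁴ − 15x³ + 20x² + 22x − 5) ÷ lead(D) = −9x⁴ ÷ x³ = −9x. Subtract (−9x)·D = −9x⁴ − 18x³ + 9x² + 27x. Remainder: 3x³ + 11x² − 5x − 5.
Step 2: lead(3x³ + 11x² − 5x − 5) ÷ lead(D) = 3x³ ÷ x³ = 3. Subtract (3)·D = 3x³ + 6x² − 3x − 9. Remainder: 5x² − 2x + 4.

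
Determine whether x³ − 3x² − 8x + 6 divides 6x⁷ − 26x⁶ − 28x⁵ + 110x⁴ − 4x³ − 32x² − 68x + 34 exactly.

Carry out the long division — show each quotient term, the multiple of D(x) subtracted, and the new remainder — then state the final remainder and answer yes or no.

R(x) = −6x² − 8x − 2, so D(x) is not a factor of P(x). no

Step 1: lead(6x⁷ − 26x⁶ − 28x⁵ + 110x⁴ − 4x³ − 32x² − 68x + 34) ÷ lead(D) = 6x⁷ ÷ x³ = 6x⁴. Subtract (6x⁴)·D = 6x⁷ − 18x⁶ − 48x⁵ + 36x⁴. Remainder: −8x⁶ + 20x⁵ + 74x⁴ − 4x³ − 32x² − 68x + 34.
Step 2: lead(−8x⁶ + 20x⁵ + 74x⁴ − 4x³ − 32x² − 68x + 34) ÷ lead(D) = −8x⁶ ÷ x³ = −8x³. Subtract (−8x³)·D = −8x⁶ + 24x⁵ + 64x⁴ − 48x³. Remainder: −4x⁵ + 10x⁴ + 44x³ − 32x² − 68x + 34.
Step 3: lead(−4x⁵ + 10x⁴ + 44x³ − 32x² − 68x + 34) ÷ lead(D) = −4x⁵ ÷ x³ = −4x². Subtract (−4x²)·D = −4x⁵ + 12x⁴ + 32x³ − 24x². Remainder: −2x⁴ + 12x³ − 8x² − 68x + 34.
Step 4: lead(−2x⁴ + 12x³ − 8x² − 68x + 34) ÷ lead(D) = −2x⁴ ÷ x³ = −2x. Subtract (−2x)·D = −2x⁴ + 6x³ + 16x² − 12x. Remainder: 6x³ − 24x² − 56x + 34.
Step 5: lead(6x³ − 24x² − 56x + 34) ÷ lead(D) = 6x³ ÷ x³ = 6. Subtract (6)·D = 6x³ − 18x² − 48x + 36. Remainder: −6x² − 8x − 2.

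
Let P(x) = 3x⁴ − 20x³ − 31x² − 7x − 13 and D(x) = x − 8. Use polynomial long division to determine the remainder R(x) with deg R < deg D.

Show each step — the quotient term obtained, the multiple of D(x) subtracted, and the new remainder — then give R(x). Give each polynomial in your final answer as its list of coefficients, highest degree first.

R = [-5]

Step 1: lead(3x⁴ − 20x³ − 31x² − 7x − 13) ÷ lead(D) = 3x⁴ ÷ x = 3x³. Subtract (3x³)·D = 3x⁴ − 24x³. Remainder: 4x³ − 31x² − 7x − 13.
Step 2: lead(4x³ − 31x² − 7x − 13) ÷ lead(D) = 4x³ ÷ x = 4x². Subtract (4x²)·D = 4x³ − 32x². Remainder: x² − 7x − 13.
Step 3: lead(x² − 7x − 13) ÷ lead(D) = x² ÷ x = x. Subtract (x)·D = x² − 8x. Remainder: x − 13.
Step 4: lead(x − 13) ÷ lead(D) = x ÷ x = 1. Subtract (1)·D = x − 8. Remainder: −5.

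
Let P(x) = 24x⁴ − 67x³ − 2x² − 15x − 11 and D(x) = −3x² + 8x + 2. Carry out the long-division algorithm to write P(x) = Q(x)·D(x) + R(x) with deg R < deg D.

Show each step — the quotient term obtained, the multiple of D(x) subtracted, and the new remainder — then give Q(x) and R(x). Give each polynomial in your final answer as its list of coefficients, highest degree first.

Q = [-8, 1, -2]; R = [-1, -7]

Step 1: lead(24x⁴ − 67x³ − 2x² − 15x − 11) ÷ lead(D) = 24x⁴ ÷ −3x² = −8x². Subtract (−8x²)·D = 24x⁴ − 64x³ − 16x². Remainder: −3x³ + 14x² − 15x − 11.
Step 2: lead(−3x³ + 14x² − 15x − 11) ÷ lead(D) = −3x³ ÷ −3x² = x. Subtract (x)·D = −3x³ + 8x² + 2x. Remainder: 6x² − 17x − 11.
Step 3: lead(6x² − 17x − 11) ÷ lead(D) = 6x² ÷ −3x² = −2. Subtract (−2)·D = 6x² − 16x − 4. Remainder: −x − 7.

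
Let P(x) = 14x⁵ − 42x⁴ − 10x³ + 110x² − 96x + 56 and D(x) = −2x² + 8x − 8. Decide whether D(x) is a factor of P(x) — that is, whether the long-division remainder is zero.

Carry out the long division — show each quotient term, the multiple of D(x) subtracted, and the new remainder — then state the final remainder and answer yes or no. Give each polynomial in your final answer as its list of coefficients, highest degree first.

R = [0], so D(x) is a factor of P(x). yes

Step 1: lead(14x⁵ − 42x⁴ − 10x³ + 110x² − 96x + 56) ÷ lead(D) = 14x⁵ ÷ −2x² = −7x³. Subtract (−7x³)·D = 14x⁵ − 56x⁴ + 56x³. Remainder: 14x⁴ − 66x³ + 110x² − 96x + 56.
Step 2: lead(14x⁴ − 66x³ + 110x² − 96x + 56) ÷ lead(D) = 14x⁴ ÷ −2x² = −7x². Subtract (−7x²)·D = 14x⁴ − 56x³ + 56x². Remainder: −10x³ + 54x² − 96x + 56.
Step 3: lead(−10x³ + 54x² − 96x + 56) ÷ lead(D) = −10x³ ÷ −2x² = 5x. Subtract (5x)·D = −10x³ + 40x² − 40x. Remainder: 14x² − 56x + 56.
Step 4: lead(14x² − 56x + 56) ÷ lead(D) = 14x² ÷ −2x² = −7. Subtract (−7)·D = 14x² − 56x + 56. Remainder: 0.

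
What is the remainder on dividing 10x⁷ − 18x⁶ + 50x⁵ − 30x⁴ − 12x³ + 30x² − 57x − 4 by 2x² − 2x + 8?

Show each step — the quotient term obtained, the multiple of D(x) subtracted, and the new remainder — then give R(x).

Step 1: lead(10x⁷ − 18x⁶ + 50x⁵ − 30x⁴ − 12x³ + 30x² − 57x − 4) ÷ lead(D) = 10x⁷ ÷ 2x² = 5x⁵. Subtract (5x⁵)·D = 10x⁷ − 10x⁶ + 40x⁵. Remainder: −8x⁶ + 10x⁵ − 30x⁴ − 12x³ + 30x² − 57x − 4.
Step 2: lead(−8x⁶ + 10x⁵ − 30x⁴ − 12x³ + 30x² − 57x − 4) ÷ lead(D) = −8x⁶ ÷ 2x² = −4x⁴. Subtract (−4x⁴)·D = −8x⁶ + 8x⁵ − 32x⁴. Remainder: 2x⁵ + 2x⁴ − 12x³ + 30x² − 57x − 4.
Step 3: lead(2x⁵ + 2x⁴ − 12x³ + 30x² − 57x − 4) ÷ lead(D) = 2x⁵ ÷ 2x² = x³. Subtract (x³)·D = 2x⁵ − 2x⁴ + 8x³. Remainder: 4x⁴ − 20x³ + 30x² − 57x − 4.
Step 4: lead(4x⁴ − 20x³ + 30x² − 57x − 4) ÷ lead(D) = 4x⁴ ÷ 2x² = 2x². Subtract (2x²)·D = 4x⁴ − 4x³ + 16x². Remainder: −16x³ + 14x² − 57x − 4.
Step 5: lead(−16x³ + 14x² − 57x − 4) ÷ lead(D) = −16x³ ÷ 2x² = −8x. Subtract (−8x)·D = −16x³ + 16x² − 64x. Remainder: −2x² + 7x − 4.
Step 6: lead(−2x² + 7x − 4) ÷ lead(D) = −2x² ÷ 2x² = −1. Subtract (−1)·D = −2x² + 2x − 8. Remainder: 5x + 4.

R(x) = 5x + 4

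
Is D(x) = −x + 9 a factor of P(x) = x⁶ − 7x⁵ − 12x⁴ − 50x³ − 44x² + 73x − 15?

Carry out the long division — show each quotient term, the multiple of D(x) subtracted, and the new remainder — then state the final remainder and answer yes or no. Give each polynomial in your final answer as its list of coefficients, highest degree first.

R = [-6], so D(x) is not a factor of P(x). no

Step 1: lead(x⁶ − 7x⁵ − 12x⁴ − 50x³ − 44x² + 73x − 15) ÷ lead(D) = x⁶ ÷ −x = −x⁵. Subtract (−x⁵)·D = x⁶ − 9x⁵. Remainder: 2x⁵ − 12x⁴ − 50x³ − 44x² + 73x − 15.
Step 2: lead(2x⁵ − 12x⁴ − 50x³ − 44x² + 73x − 15) ÷ lead(D) = 2x⁵ ÷ −x = −2x⁴. Subtract (−2x⁴)·D = 2x⁵ − 18x⁴. Remainder: 6x⁴ − 50x³ − 44x² + 73x − 15.
Step 3: lead(6x⁴ − 50x³ − 44x² + 73x − 15) ÷ lead(D) = 6x⁴ ÷ −x = −6x³. Subtract (−6x³)·D = 6x⁴ − 54x³. Remainder: 4x³ − 44x² + 73x − 15.
Step 4: lead(4x³ − 44x² + 73x − 15) ÷ lead(D) = 4x³ ÷ −x = −4x². Subtract (−4x²)·D = 4x³ − 36x². Remainder: −8x² + 73x − 15.
Step 5: lead(−8x² + 73x − 15) ÷ lead(D) = −8x² ÷ −x = 8x. Subtract (8x)·D = −8x² + 72x. Remainder: x − 15.
Step 6: lead(x − 15) ÷ lead(D) = x ÷ −x = −1. Subtract (−1)·D = x − 9. Remainder: −6.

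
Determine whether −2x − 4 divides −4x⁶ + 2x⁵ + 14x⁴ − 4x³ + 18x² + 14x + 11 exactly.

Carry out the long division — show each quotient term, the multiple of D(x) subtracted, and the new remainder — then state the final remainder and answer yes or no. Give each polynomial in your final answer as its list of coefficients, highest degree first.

Step 1: lead(−4x⁶ + 2x⁵ + 14x⁴ − 4x³ + 18x² + 14x + 11) ÷ lead(D) = −4x⁶ ÷ −2x = 2x⁵. Subtract (2x⁵)·D = −4x⁶ − 8x⁵. Remainder: 10x⁵ + 14x⁴ − 4x³ + 18x² + 14x + 11.
Step 2: lead(10x⁵ + 14x⁴ − 4x³ + 18x² + 14x + 11) ÷ lead(D) = 10x⁵ ÷ −2x = −5x⁴. Subtract (−5x⁴)·D = 10x⁵ + 20x⁴. Remainder: −6x⁴ − 4x³ + 18x² + 14x + 11.
Step 3: lead(−6x⁴ − 4x³ + 18x² + 14x + 11) ÷ lead(D) = −6x⁴ ÷ −2x = 3x³. Subtract (3x³)·D = −6x⁴ − 12x³. Remainder: 8x³ + 18x² + 14x + 11.
Step 4: lead(8x³ + 18x² + 14x + 11) ÷ lead(D) = 8x³ ÷ −2x = −4x². Subtract (−4x²)·D = 8x³ + 16x². Remainder: 2x² + 14x + 11.
Step 5: lead(2x² + 14x + 11) ÷ lead(D) = 2x² ÷ −2x = −x. Subtract (−x)·D = 2x² + 4x. Remainder: 10x + 11.
Step 6: lead(10x + 11) ÷ lead(D) = 10x ÷ −2x = −5. Subtract (−5)·D = 10x + 20. Remainder: −9.

R = [-9], so D(x) is not a factor of P(x). no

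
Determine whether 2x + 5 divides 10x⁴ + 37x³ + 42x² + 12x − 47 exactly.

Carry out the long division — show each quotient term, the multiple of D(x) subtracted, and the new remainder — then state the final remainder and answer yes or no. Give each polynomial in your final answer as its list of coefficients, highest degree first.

R = [-2], so D(x) is not a factor of P(x). no

Step 1: lead(10x⁴ + 37x³ + 42x² + 12x − 47) ÷ lead(D) = 10x⁴ ÷ 2x = 5x³. Subtract (5x³)·D = 10x⁴ + 25x³. Remainder: 12x³ + 42x² + 12x − 47.
Step 2: lead(12x³ + 42x² + 12x − 47) ÷ lead(D) = 12x³ ÷ 2x = 6x². Subtract (6x²)·D = 12x³ + 30x². Remainder: 12x² + 12x − 47.
Step 3: lead(12x² + 12x − 47) ÷ lead(D) = 12x² ÷ 2x = 6x. Subtract (6x)·D = 12x² + 30x. Remainder: −18x − 47.
Step 4: lead(−18x − 47) ÷ lead(D) = −18x ÷ 2x = −9. Subtract (−9)·D = −18x − 45. Remainder: −2.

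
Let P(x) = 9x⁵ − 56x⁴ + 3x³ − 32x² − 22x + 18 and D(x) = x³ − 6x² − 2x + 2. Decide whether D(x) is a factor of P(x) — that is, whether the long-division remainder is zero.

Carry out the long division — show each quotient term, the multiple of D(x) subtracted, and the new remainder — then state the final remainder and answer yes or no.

Step 1: lead(9x⁵ − 56x⁴ + 3x³ − 32x² − 22x + 18) ÷ lead(D) = 9x⁵ ÷ x³ = 9x². Subtract (9x²)·D = 9x⁵ − 54x⁴ − 18x³ + 18x². Remainder: −2x⁴ + 21x³ − 50x² − 22x + 18.
Step 2: lead(−2x⁴ + 21x³ − 50x² − 22x + 18) ÷ lead(D) = −2x⁴ ÷ x³ = −2x. Subtract (−2x)·D = −2x⁴ + 12x³ + 4x² − 4x. Remainder: 9x³ − 54x² − 18x + 18.
Step 3: lead(9x³ − 54x² − 18x + 18) ÷ lead(D) = 9x³ ÷ x³ = 9. Subtract (9)·D = 9x³ − 54x² − 18x + 18. Remainder: 0.

R(x) = 0, so D(x) is a factor of P(x). yes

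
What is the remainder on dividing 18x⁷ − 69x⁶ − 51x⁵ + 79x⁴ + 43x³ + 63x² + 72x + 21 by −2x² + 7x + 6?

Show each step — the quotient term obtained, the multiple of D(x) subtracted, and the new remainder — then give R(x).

Step 1: lead(18x⁷ − 69x⁶ − 51x⁵ + 79x⁴ + 43x³ + 63x² + 72x + 21) ÷ lead(D) = 18x⁷ ÷ −2x² = −9x⁵. Subtract (−9x⁵)·D = 18x⁷ − 63x⁶ − 54x⁵. Remainder: −6x⁶ + 3x⁵ + 79x⁴ + 43x³ + 63x² + 72x + 21.
Step 2: lead(−6x⁶ + 3x⁵ + 79x⁴ + 43x³ + 63x² + 72x + 21) ÷ lead(D) = −6x⁶ ÷ −2x² = 3x⁴. Subtract (3x⁴)·D = −6x⁶ + 21x⁵ + 18x⁴. Remainder: −18x⁵ + 61x⁴ + 43x³ + 63x² + 72x + 21.
Step 3: lead(−18x⁵ + 61x⁴ + 43x³ + 63x² + 72x + 21) ÷ lead(D) = −18x⁵ ÷ −2x² = 9x³. Subtract (9x³)·D = −18x⁵ + 63x⁴ + 54x³. Remainder: −2x⁴ − 11x³ + 63x² + 72x + 21.
Step 4: lead(−2x⁴ − 11x³ + 63x² + 72x + 21) ÷ lead(D) = −2x⁴ ÷ −2x² = x². Subtract (x²)·D = −2x⁴ + 7x³ + 6x². Remainder: −18x³ + 57x² + 72x + 21.
Step 5: lead(−18x³ + 57x² + 72x + 21) ÷ lead(D) = −18x³ ÷ −2x² = 9x. Subtract (9x)·D = −18x³ + 63x² + 54x. Remainder: −6x² + 18x + 21.
Step 6: lead(−6x² + 18x + 21) ÷ lead(D) = −6x² ÷ −2x² = 3. Subtract (3)·D = −6x² + 21x + 18. Remainder: −3x + 3.

R(x) = −3x + 3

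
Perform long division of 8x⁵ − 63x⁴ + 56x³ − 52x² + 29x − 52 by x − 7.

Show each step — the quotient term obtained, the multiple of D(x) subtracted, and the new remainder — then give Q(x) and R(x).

Q(x) = 8x⁴ − 7x³ + 7x² − 3x + 8; R(x) = 4

Step 1: lead(8x⁵ − 63x⁴ + 56x³ − 52x² + 29x − 52) ÷ lead(D) = 8x⁵ ÷ x = 8x⁴. Subtract (8x⁴)·D = 8x⁵ − 56x⁴. Remainder: −7x⁴ + 56x³ − 52x² + 29x − 52.
Step 2: lead(−7x⁴ + 56x³ − 52x² + 29x − 52) ÷ lead(D) = −7x⁴ ÷ x = −7x³. Subtract (−7x³)·D = −7x⁴ + 49x³. Remainder: 7x³ − 52x² + 29x − 52.
Step 3: lead(7x³ − 52x² + 29x − 52) ÷ lead(D) = 7x³ ÷ x = 7x². Subtract (7x²)·D = 7x³ − 49x². Remainder: −3x² + 29x − 52.
Step 4: lead(−3x² + 29x − 52) ÷ lead(D) = −3x² ÷ x = −3x. Subtract (−3x)·D = −3x² + 21x. Remainder: 8x − 52.
Step 5: lead(8x − 52) ÷ lead(D) = 8x ÷ x = 8. Subtract (8)·D = 8x − 56. Remainder: 4.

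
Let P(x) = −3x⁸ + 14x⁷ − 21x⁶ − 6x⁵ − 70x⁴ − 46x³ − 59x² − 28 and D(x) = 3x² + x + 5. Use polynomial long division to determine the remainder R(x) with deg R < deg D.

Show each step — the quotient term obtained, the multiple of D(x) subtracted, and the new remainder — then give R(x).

R(x) = −3

Step 1: lead(−3x⁸ + 14x⁷ − 21x⁶ − 6x⁵ − 70x⁴ − 46x³ − 59x² − 28) ÷ lead(D) = −3x⁸ ÷ 3x² = −x⁶. Subtract (−x⁶)·D = −3x⁸ − x⁷ − 5x⁶. Remainder: 15x⁷ − 16x⁶ − 6x⁵ − 70x⁴ − 46x³ − 59x² − 28.
Step 2: lead(15x⁷ − 16x⁶ − 6x⁵ − 70x⁴ − 46x³ − 59x² − 28) ÷ lead(D) = 15x⁷ ÷ 3x² = 5x⁵. Subtract (5x⁵)·D = 15x⁷ + 5x⁶ + 25x⁵. Remainder: −21x⁶ − 31x⁵ − 70x⁴ − 46x³ − 59x² − 28.
Step 3: lead(−21x⁶ − 31x⁵ − 70x⁴ − 46x³ − 59x² − 28) ÷ lead(D) = −21x⁶ ÷ 3x² = −7x⁴. Subtract (−7x⁴)·D = −21x⁶ − 7x⁵ − 35x⁴. Remainder: −24x⁵ − 35x⁴ − 46x³ − 59x² − 28.
Step 4: lead(−24x⁵ − 35x⁴ − 46x³ − 59x² − 28) ÷ lead(D) = −24x⁵ ÷ 3x² = −8x³. Subtract (−8x³)·D = −24x⁵ − 8x⁴ − 40x³. Remainder: −27x⁴ − 6x³ − 59x² − 28.
Step 5: lead(−27x⁴ − 6x³ − 59x² − 28) ÷ lead(D) = −27x⁴ ÷ 3x² = −9x². Subtract (−9x²)·D = −27x⁴ − 9x³ − 45x². Remainder: 3x³ − 14x² − 28.
Step 6: lead(3x³ − 14x² − 28) ÷ lead(D) = 3x³ ÷ 3x² = x. Subtract (x)·D = 3x³ + x² + 5x. Remainder: −15x² − 5x − 28.
Step 7: lead(−15x² − 5x − 28) ÷ lead(D) = −15x² ÷ 3x² = −5. Subtract (−5)·D = −15x² − 5x − 25. Remainder: −3.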